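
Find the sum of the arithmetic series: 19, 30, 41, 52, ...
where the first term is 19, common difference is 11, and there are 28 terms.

Sₙ = n/2 × (first + last)
Last term = a + (n-1)d = 19 + (28-1)×11 = 316
S_28 = 28/2 × (19 + 316)
S_28 = 28/2 × 335 = 4690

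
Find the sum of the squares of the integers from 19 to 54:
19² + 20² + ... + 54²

Use ∑_{k=1}^{n} k² = n(n+1)(2n+1)/6, then subtract the first 18 terms.
∑_{k=1}^{54} k² = 54×55×109/6 = 53955
∑_{k=1}^{18} k² = 18×19×37/6 = 2109
∑_{k=19}^{54} k² = 53955 - 2109 = 51846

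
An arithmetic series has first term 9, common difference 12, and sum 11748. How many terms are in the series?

Using S = n/2 × [2a + (n-1)d]
11748 = n/2 × [2(9) + (n-1)(12)]
11748 = n/2 × [18 + 12n - 12]
23496 = n × [6 + 12n]
12n² + (6)n - 23496 = 0
Discriminant: Δ = (6)² - 4(12)(-23496) = 36 + 1127808 = 1127844
√Δ = 1062
n = [-(6) + √Δ] / (2·12) = (-6 + 1062) / 24 = 1056 / 24 = 44
(The negative root is discarded since n must be a positive integer.)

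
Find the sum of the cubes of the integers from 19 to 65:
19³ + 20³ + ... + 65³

Use ∑_{k=1}^{n} k³ = [n(n+1)/2]², then subtract the first 18 terms.
∑_{k=1}^{65} k³ = [65×66/2]² = 2145² = 4601025
∑_{k=1}^{18} k³ = [18×19/2]² = 171² = 29241
∑_{k=19}^{65} k³ = 4601025 - 29241 = 4571784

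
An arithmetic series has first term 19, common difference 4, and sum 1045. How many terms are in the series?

Using S = n/2 × [2a + (n-1)d]
1045 = n/2 × [2(19) + (n-1)(4)]
1045 = n/2 × [38 + 4n - 4]
2090 = n × [34 + 4n]
4n² + (34)n - 2090 = 0
Discriminant: Δ = (34)² - 4(4)(-2090) = 1156 + 33440 = 34596
√Δ = 186
n = [-(34) + √Δ] / (2·4) = (-34 + 186) / 8 = 152 / 8 = 19
(The negative root is discarded since n must be a positive integer.)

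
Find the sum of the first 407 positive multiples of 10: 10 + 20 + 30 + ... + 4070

Factor out 10: = 10(1 + 2 + ... + 407) = 10 × n(n+1)/2
= 10 × 407×408/2
= 10 × 83028
= 830280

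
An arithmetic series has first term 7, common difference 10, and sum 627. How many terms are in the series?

Using S = n/2 × [2a + (n-1)d]
627 = n/2 × [2(7) + (n-1)(10)]
627 = n/2 × [14 + 10n - 10]
1254 = n × [4 + 10n]
10n² + (4)n - 1254 = 0
Discriminant: Δ = (4)² - 4(10)(-1254) = 16 + 50160 = 50176
√Δ = 224
n = [-(4) + √Δ] / (2·10) = (-4 + 224) / 20 = 220 / 20 = 11
(The negative root is discarded since n must be a positive integer.)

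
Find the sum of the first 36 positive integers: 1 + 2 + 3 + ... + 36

Formula: ∑k = n(n+1)/2
= 36×37/2
= 1332/2
= 666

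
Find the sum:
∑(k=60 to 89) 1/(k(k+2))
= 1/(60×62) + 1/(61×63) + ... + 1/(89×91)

Partial fractions: 1/(k(k+2)) = (1/2)[1/k - 1/(k+2)]
Telescoping leaves the first two and last two terms:
= (1/2)[1/60 + 1/61 - 1/90 - 1/91]
= 10951/1998360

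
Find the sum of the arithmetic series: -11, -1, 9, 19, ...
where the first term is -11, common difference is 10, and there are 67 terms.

Sₙ = n/2 × (first + last)
Last term = a + (n-1)d = -11 + (67-1)×10 = 649
S_67 = 67/2 × (-11 + 649)
S_67 = 67/2 × 638 = 21373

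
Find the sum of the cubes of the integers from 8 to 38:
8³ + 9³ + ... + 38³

Use ∑_{k=1}^{n} k³ = [n(n+1)/2]², then subtract the first 7 terms.
∑_{k=1}^{38} k³ = [38×39/2]² = 741² = 549081
∑_{k=1}^{7} k³ = [7×8/2]² = 28² = 784
∑_{k=8}^{38} k³ = 549081 - 784 = 548297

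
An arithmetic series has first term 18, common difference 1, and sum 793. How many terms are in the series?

Using S = n/2 × [2a + (n-1)d]
793 = n/2 × [2(18) + (n-1)(1)]
793 = n/2 × [36 + 1n - 1]
1586 = n × [35 + 1n]
1n² + (35)n - 1586 = 0
Discriminant: Δ = (35)² - 4(1)(-1586) = 1225 + 6344 = 7569
√Δ = 87
n = [-(35) + √Δ] / (2·1) = (-35 + 87) / 2 = 52 / 2 = 26
(The negative root is discarded since n must be a positive integer.)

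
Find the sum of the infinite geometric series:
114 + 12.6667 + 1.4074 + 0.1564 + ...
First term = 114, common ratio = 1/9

For |r| < 1, S = a / (1 - r)
S = 114 / (1 - (1/9))
S = 114 / (8/9)
S = 513/4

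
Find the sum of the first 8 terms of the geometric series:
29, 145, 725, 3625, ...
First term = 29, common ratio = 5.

Sₙ = a(1 - rⁿ) / (1 - r)
S_8 = 29(1 - 5^8) / (1 - 5)
S_8 = 29(1 - 390625) / (-4)
S_8 = 2832024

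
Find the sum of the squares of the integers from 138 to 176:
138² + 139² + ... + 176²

Use ∑_{k=1}^{n} k² = n(n+1)(2n+1)/6, then subtract the first 137 terms.
∑_{k=1}^{176} k² = 176×177×353/6 = 1832776
∑_{k=1}^{137} k² = 137×138×275/6 = 866525
∑_{k=138}^{176} k² = 1832776 - 866525 = 966251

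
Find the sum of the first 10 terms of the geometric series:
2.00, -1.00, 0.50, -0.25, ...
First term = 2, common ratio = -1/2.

Sₙ = a(1 - rⁿ) / (1 - r)
S_10 = 2(1 - (-1/2)^10) / (1 - (-1/2))
S_10 = 2(1 - (1/1024)) / (3/2)
S_10 = 341/256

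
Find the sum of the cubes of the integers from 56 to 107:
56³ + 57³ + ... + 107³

Use ∑_{k=1}^{n} k³ = [n(n+1)/2]², then subtract the first 55 terms.
∑_{k=1}^{107} k³ = [107×108/2]² = 5778² = 33385284
∑_{k=1}^{55} k³ = [55×56/2]² = 1540² = 2371600
∑_{k=56}^{107} k³ = 33385284 - 2371600 = 31013684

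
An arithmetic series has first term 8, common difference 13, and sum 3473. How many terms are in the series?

Using S = n/2 × [2a + (n-1)d]
3473 = n/2 × [2(8) + (n-1)(13)]
3473 = n/2 × [16 + 13n - 13]
6946 = n × [3 + 13n]
13n² + (3)n - 6946 = 0
Discriminant: Δ = (3)² - 4(13)(-6946) = 9 + 361192 = 361201
√Δ = 601
n = [-(3) + √Δ] / (2·13) = (-3 + 601) / 26 = 598 / 26 = 23
(The negative root is discarded since n must be a positive integer.)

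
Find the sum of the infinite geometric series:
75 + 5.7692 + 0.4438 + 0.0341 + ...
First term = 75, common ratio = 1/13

For |r| < 1, S = a / (1 - r)
S = 75 / (1 - (1/13))
S = 75 / (12/13)
S = 325/4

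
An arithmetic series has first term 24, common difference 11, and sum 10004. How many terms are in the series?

Using S = n/2 × [2a + (n-1)d]
10004 = n/2 × [2(24) + (n-1)(11)]
10004 = n/2 × [48 + 11n - 11]
20008 = n × [37 + 11n]
11n² + (37)n - 20008 = 0
Discriminant: Δ = (37)² - 4(11)(-20008) = 1369 + 880352 = 881721
√Δ = 939
n = [-(37) + √Δ] / (2·11) = (-37 + 939) / 22 = 902 / 22 = 41
(The negative root is discarded since n must be a positive integer.)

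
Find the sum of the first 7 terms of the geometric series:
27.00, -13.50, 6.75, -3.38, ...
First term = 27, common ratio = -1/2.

Sₙ = a(1 - rⁿ) / (1 - r)
S_7 = 27(1 - (-1/2)^7) / (1 - (-1/2))
S_7 = 27(1 - (-1/128)) / (3/2)
S_7 = 1161/64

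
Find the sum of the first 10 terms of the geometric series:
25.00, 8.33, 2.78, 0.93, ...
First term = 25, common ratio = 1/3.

Sₙ = a(1 - rⁿ) / (1 - r)
S_10 = 25(1 - (1/3)^10) / (1 - (1/3))
S_10 = 25(1 - (1/59049)) / (2/3)
S_10 = 738100/19683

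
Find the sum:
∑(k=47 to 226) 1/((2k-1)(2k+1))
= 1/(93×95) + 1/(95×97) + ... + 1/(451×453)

Partial fractions: 1/((2k-1)(2k+1)) = (1/2)[1/(2k-1) - 1/(2k+1)]
The series telescopes:
= (1/2)[1/93 - 1/453]
= 20/4681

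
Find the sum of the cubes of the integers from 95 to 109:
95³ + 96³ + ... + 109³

Use ∑_{k=1}^{n} k³ = [n(n+1)/2]², then subtract the first 94 terms.
∑_{k=1}^{109} k³ = [109×110/2]² = 5995² = 35940025
∑_{k=1}^{94} k³ = [94×95/2]² = 4465² = 19936225
∑_{k=95}^{109} k³ = 35940025 - 19936225 = 16003800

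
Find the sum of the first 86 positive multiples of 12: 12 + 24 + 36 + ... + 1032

Factor out 12: = 12(1 + 2 + ... + 86) = 12 × n(n+1)/2
= 12 × 86×87/2
= 12 × 3741
= 44892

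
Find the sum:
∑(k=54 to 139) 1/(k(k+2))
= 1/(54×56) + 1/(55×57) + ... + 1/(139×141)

Partial fractions: 1/(k(k+2)) = (1/2)[1/k - 1/(k+2)]
Telescoping leaves the first two and last two terms:
= (1/2)[1/54 + 1/55 - 1/140 - 1/141]
= 43903/3908520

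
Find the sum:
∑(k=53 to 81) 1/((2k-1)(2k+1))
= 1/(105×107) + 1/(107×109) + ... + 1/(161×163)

Partial fractions: 1/((2k-1)(2k+1)) = (1/2)[1/(2k-1) - 1/(2k+1)]
The series telescopes:
= (1/2)[1/105 - 1/163]
= 29/17115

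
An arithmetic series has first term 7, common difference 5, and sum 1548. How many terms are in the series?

Using S = n/2 × [2a + (n-1)d]
1548 = n/2 × [2(7) + (n-1)(5)]
1548 = n/2 × [14 + 5n - 5]
3096 = n × [9 + 5n]
5n² + (9)n - 3096 = 0
Discriminant: Δ = (9)² - 4(5)(-3096) = 81 + 61920 = 62001
√Δ = 249
n = [-(9) + √Δ] / (2·5) = (-9 + 249) / 10 = 240 / 10 = 24
(The negative root is discarded since n must be a positive integer.)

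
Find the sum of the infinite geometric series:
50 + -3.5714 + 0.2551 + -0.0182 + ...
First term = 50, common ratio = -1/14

For |r| < 1, S = a / (1 - r)
S = 50 / (1 - (-1/14))
S = 50 / (15/14)
S = 140/3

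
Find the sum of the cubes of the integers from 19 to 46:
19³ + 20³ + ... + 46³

Use ∑_{k=1}^{n} k³ = [n(n+1)/2]², then subtract the first 18 terms.
∑_{k=1}^{46} k³ = [46×47/2]² = 1081² = 1168561
∑_{k=1}^{18} k³ = [18×19/2]² = 171² = 29241
∑_{k=19}^{46} k³ = 1168561 - 29241 = 1139320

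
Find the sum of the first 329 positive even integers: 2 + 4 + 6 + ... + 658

Sum of first n even numbers = n(n+1)
= 329×330
= 108570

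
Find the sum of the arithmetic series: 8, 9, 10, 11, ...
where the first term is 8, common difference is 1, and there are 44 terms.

Sₙ = n/2 × (first + last)
Last term = a + (n-1)d = 8 + (44-1)×1 = 51
S_44 = 44/2 × (8 + 51)
S_44 = 44/2 × 59 = 1298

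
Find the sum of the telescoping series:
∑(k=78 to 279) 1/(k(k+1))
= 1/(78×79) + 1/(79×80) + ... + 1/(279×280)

Partial fractions: 1/(k(k+1)) = 1/k - 1/(k+1)
The series telescopes:
= (1/78 - 1/79) + (1/79 - 1/80) + ... + (1/279 - 1/280)
= 1/78 - 1/280
= 101/10920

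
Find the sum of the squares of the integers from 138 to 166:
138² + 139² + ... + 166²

Use ∑_{k=1}^{n} k² = n(n+1)(2n+1)/6, then subtract the first 137 terms.
∑_{k=1}^{166} k² = 166×167×333/6 = 1538571
∑_{k=1}^{137} k² = 137×138×275/6 = 866525
∑_{k=138}^{166} k² = 1538571 - 866525 = 672046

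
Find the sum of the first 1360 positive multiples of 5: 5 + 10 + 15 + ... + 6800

Factor out 5: = 5(1 + 2 + ... + 1360) = 5 × n(n+1)/2
= 5 × 1360×1361/2
= 5 × 925480
= 4627400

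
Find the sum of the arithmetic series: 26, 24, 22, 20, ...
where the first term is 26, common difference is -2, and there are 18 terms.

Sₙ = n/2 × (first + last)
Last term = a + (n-1)d = 26 + (18-1)×(-2) = -8
S_18 = 18/2 × (26 + (-8))
S_18 = 18/2 × 18 = 162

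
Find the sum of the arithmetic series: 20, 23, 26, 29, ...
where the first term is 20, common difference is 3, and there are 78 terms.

Sₙ = n/2 × (first + last)
Last term = a + (n-1)d = 20 + (78-1)×3 = 251
S_78 = 78/2 × (20 + 251)
S_78 = 78/2 × 271 = 10569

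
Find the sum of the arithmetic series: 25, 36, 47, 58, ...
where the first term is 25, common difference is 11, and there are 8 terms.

Sₙ = n/2 × (first + last)
Last term = a + (n-1)d = 25 + (8-1)×11 = 102
S_8 = 8/2 × (25 + 102)
S_8 = 8/2 × 127 = 508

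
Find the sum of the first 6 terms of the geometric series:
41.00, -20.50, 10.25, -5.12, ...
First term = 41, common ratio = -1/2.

Sₙ = a(1 - rⁿ) / (1 - r)
S_6 = 41(1 - (-1/2)^6) / (1 - (-1/2))
S_6 = 41(1 - (1/64)) / (3/2)
S_6 = 861/32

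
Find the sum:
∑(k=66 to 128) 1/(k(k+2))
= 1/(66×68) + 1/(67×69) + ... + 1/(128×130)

Partial fractions: 1/(k(k+2)) = (1/2)[1/k - 1/(k+2)]
Telescoping leaves the first two and last two terms:
= (1/2)[1/66 + 1/67 - 1/129 - 1/130]
= 15071/2059915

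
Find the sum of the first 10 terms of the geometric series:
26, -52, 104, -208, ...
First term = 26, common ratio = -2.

Sₙ = a(1 - rⁿ) / (1 - r)
S_10 = 26(1 - (-2)^10) / (1 - (-2))
S_10 = 26(1 - 1024) / (3)
S_10 = -8866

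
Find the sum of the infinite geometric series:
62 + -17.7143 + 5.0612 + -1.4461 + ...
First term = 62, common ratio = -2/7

For |r| < 1, S = a / (1 - r)
S = 62 / (1 - (-2/7))
S = 62 / (9/7)
S = 434/9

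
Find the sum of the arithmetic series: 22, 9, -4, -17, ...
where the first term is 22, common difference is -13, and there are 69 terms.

Sₙ = n/2 × (first + last)
Last term = a + (n-1)d = 22 + (69-1)×(-13) = -862
S_69 = 69/2 × (22 + (-862))
S_69 = 69/2 × (-840) = -28980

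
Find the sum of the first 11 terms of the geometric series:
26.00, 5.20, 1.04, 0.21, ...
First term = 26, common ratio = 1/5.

Sₙ = a(1 - rⁿ) / (1 - r)
S_11 = 26(1 - (1/5)^11) / (1 - (1/5))
S_11 = 26(1 - (1/48828125)) / (4/5)
S_11 = 317382806/9765625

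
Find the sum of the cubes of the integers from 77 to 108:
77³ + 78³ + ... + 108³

Use ∑_{k=1}^{n} k³ = [n(n+1)/2]², then subtract the first 76 terms.
∑_{k=1}^{108} k³ = [108×109/2]² = 5886² = 34644996
∑_{k=1}^{76} k³ = [76×77/2]² = 2926² = 8561476
∑_{k=77}^{108} k³ = 34644996 - 8561476 = 26083520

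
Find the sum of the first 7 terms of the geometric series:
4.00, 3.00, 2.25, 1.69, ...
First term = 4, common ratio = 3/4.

Sₙ = a(1 - rⁿ) / (1 - r)
S_7 = 4(1 - (3/4)^7) / (1 - (3/4))
S_7 = 4(1 - (2187/16384)) / (1/4)
S_7 = 14197/1024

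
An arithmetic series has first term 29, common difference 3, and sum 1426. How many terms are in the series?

Using S = n/2 × [2a + (n-1)d]
1426 = n/2 × [2(29) + (n-1)(3)]
1426 = n/2 × [58 + 3n - 3]
2852 = n × [55 + 3n]
3n² + (55)n - 2852 = 0
Discriminant: Δ = (55)² - 4(3)(-2852) = 3025 + 34224 = 37249
√Δ = 193
n = [-(55) + √Δ] / (2·3) = (-55 + 193) / 6 = 138 / 6 = 23
(The negative root is discarded since n must be a positive integer.)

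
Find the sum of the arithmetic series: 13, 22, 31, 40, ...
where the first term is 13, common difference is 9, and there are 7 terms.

Sₙ = n/2 × (first + last)
Last term = a + (n-1)d = 13 + (7-1)×9 = 67
S_7 = 7/2 × (13 + 67)
S_7 = 7/2 × 80 = 280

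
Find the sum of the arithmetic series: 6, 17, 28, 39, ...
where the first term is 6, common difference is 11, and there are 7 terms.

Sₙ = n/2 × (first + last)
Last term = a + (n-1)d = 6 + (7-1)×11 = 72
S_7 = 7/2 × (6 + 72)
S_7 = 7/2 × 78 = 273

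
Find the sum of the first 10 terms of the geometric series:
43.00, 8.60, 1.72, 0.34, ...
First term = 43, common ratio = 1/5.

Sₙ = a(1 - rⁿ) / (1 - r)
S_10 = 43(1 - (1/5)^10) / (1 - (1/5))
S_10 = 43(1 - (1/9765625)) / (4/5)
S_10 = 104980458/1953125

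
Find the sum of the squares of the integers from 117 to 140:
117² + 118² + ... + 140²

Use ∑_{k=1}^{n} k² = n(n+1)(2n+1)/6, then subtract the first 116 terms.
∑_{k=1}^{140} k² = 140×141×281/6 = 924490
∑_{k=1}^{116} k² = 116×117×233/6 = 527046
∑_{k=117}^{140} k² = 924490 - 527046 = 397444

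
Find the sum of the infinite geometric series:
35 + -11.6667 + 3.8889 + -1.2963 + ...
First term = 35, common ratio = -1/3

For |r| < 1, S = a / (1 - r)
S = 35 / (1 - (-1/3))
S = 35 / (4/3)
S = 105/4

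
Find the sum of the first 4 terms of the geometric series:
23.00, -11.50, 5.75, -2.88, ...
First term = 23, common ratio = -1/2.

Sₙ = a(1 - rⁿ) / (1 - r)
S_4 = 23(1 - (-1/2)^4) / (1 - (-1/2))
S_4 = 23(1 - (1/16)) / (3/2)
S_4 = 115/8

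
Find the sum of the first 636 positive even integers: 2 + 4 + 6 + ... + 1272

Sum of first n even numbers = n(n+1)
= 636×637
= 405132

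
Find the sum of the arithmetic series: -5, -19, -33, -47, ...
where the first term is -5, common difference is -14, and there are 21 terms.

Sₙ = n/2 × (first + last)
Last term = a + (n-1)d = -5 + (21-1)×(-14) = -285
S_21 = 21/2 × (-5 + (-285))
S_21 = 21/2 × (-290) = -3045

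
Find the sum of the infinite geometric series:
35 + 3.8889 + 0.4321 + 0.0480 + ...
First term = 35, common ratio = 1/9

For |r| < 1, S = a / (1 - r)
S = 35 / (1 - (1/9))
S = 35 / (8/9)
S = 315/8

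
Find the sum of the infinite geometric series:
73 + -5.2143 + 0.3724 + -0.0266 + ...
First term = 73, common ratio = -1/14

For |r| < 1, S = a / (1 - r)
S = 73 / (1 - (-1/14))
S = 73 / (15/14)
S = 1022/15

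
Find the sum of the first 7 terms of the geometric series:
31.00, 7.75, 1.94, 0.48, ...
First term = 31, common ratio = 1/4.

Sₙ = a(1 - rⁿ) / (1 - r)
S_7 = 31(1 - (1/4)^7) / (1 - (1/4))
S_7 = 31(1 - (1/16384)) / (3/4)
S_7 = 169291/4096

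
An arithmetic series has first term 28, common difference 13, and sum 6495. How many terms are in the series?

Using S = n/2 × [2a + (n-1)d]
6495 = n/2 × [2(28) + (n-1)(13)]
6495 = n/2 × [56 + 13n - 13]
12990 = n × [43 + 13n]
13n² + (43)n - 12990 = 0
Discriminant: Δ = (43)² - 4(13)(-12990) = 1849 + 675480 = 677329
√Δ = 823
n = [-(43) + √Δ] / (2·13) = (-43 + 823) / 26 = 780 / 26 = 30
(The negative root is discarded since n must be a positive integer.)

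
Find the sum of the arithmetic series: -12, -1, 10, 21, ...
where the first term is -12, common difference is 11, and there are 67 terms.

Sₙ = n/2 × (first + last)
Last term = a + (n-1)d = -12 + (67-1)×11 = 714
S_67 = 67/2 × (-12 + 714)
S_67 = 67/2 × 702 = 23517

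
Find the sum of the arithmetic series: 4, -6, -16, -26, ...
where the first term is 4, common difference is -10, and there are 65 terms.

Sₙ = n/2 × (first + last)
Last term = a + (n-1)d = 4 + (65-1)×(-10) = -636
S_65 = 65/2 × (4 + (-636))
S_65 = 65/2 × (-632) = -20540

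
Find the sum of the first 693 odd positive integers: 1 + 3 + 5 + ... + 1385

Sum of first n odd numbers = n²
= 693²
= 480249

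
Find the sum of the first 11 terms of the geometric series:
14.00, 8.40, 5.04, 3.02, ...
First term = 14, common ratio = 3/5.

Sₙ = a(1 - rⁿ) / (1 - r)
S_11 = 14(1 - (3/5)^11) / (1 - (3/5))
S_11 = 14(1 - (177147/48828125)) / (2/5)
S_11 = 340556846/9765625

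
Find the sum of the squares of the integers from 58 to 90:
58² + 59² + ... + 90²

Use ∑_{k=1}^{n} k² = n(n+1)(2n+1)/6, then subtract the first 57 terms.
∑_{k=1}^{90} k² = 90×91×181/6 = 247065
∑_{k=1}^{57} k² = 57×58×115/6 = 63365
∑_{k=58}^{90} k² = 247065 - 63365 = 183700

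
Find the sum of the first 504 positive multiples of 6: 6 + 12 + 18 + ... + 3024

Factor out 6: = 6(1 + 2 + ... + 504) = 6 × n(n+1)/2
= 6 × 504×505/2
= 6 × 127260
= 763560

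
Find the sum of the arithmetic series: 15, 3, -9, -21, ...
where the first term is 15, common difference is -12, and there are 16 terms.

Sₙ = n/2 × (first + last)
Last term = a + (n-1)d = 15 + (16-1)×(-12) = -165
S_16 = 16/2 × (15 + (-165))
S_16 = 16/2 × (-150) = -1200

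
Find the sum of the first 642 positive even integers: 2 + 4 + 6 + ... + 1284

Sum of first n even numbers = n(n+1)
= 642×643
= 412806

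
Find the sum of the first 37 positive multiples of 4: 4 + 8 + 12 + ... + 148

Factor out 4: = 4(1 + 2 + ... + 37) = 4 × n(n+1)/2
= 4 × 37×38/2
= 4 × 703
= 2812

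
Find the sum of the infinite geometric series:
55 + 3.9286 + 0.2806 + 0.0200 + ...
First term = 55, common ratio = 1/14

For |r| < 1, S = a / (1 - r)
S = 55 / (1 - (1/14))
S = 55 / (13/14)
S = 770/13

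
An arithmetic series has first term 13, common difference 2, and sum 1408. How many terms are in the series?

Using S = n/2 × [2a + (n-1)d]
1408 = n/2 × [2(13) + (n-1)(2)]
1408 = n/2 × [26 + 2n - 2]
2816 = n × [24 + 2n]
2n² + (24)n - 2816 = 0
Discriminant: Δ = (24)² - 4(2)(-2816) = 576 + 22528 = 23104
√Δ = 152
n = [-(24) + √Δ] / (2·2) = (-24 + 152) / 4 = 128 / 4 = 32
(The negative root is discarded since n must be a positive integer.)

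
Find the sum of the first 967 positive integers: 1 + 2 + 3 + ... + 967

Formula: ∑k = n(n+1)/2
= 967×968/2
= 936056/2
= 468028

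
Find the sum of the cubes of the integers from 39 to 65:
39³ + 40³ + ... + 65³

Use ∑_{k=1}^{n} k³ = [n(n+1)/2]², then subtract the first 38 terms.
∑_{k=1}^{65} k³ = [65×66/2]² = 2145² = 4601025
∑_{k=1}^{38} k³ = [38×39/2]² = 741² = 549081
∑_{k=39}^{65} k³ = 4601025 - 549081 = 4051944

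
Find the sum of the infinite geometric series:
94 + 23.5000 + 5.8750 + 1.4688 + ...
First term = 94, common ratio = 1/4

For |r| < 1, S = a / (1 - r)
S = 94 / (1 - (1/4))
S = 94 / (3/4)
S = 376/3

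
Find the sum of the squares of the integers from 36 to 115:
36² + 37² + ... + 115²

Use ∑_{k=1}^{n} k² = n(n+1)(2n+1)/6, then subtract the first 35 terms.
∑_{k=1}^{115} k² = 115×116×231/6 = 513590
∑_{k=1}^{35} k² = 35×36×71/6 = 14910
∑_{k=36}^{115} k² = 513590 - 14910 = 498680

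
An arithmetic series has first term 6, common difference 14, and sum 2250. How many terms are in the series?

Using S = n/2 × [2a + (n-1)d]
2250 = n/2 × [2(6) + (n-1)(14)]
2250 = n/2 × [12 + 14n - 14]
4500 = n × [-2 + 14n]
14n² + (-2)n - 4500 = 0
Discriminant: Δ = (-2)² - 4(14)(-4500) = 4 + 252000 = 252004
√Δ = 502
n = [-(-2) + √Δ] / (2·14) = (2 + 502) / 28 = 504 / 28 = 18
(The negative root is discarded since n must be a positive integer.)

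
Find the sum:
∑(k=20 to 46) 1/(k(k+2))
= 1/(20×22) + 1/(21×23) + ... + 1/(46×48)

Partial fractions: 1/(k(k+2)) = (1/2)[1/k - 1/(k+2)]
Telescoping leaves the first two and last two terms:
= (1/2)[1/20 + 1/21 - 1/47 - 1/48]
= 1461/52640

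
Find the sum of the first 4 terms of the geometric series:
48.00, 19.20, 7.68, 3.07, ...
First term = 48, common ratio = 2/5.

Sₙ = a(1 - rⁿ) / (1 - r)
S_4 = 48(1 - (2/5)^4) / (1 - (2/5))
S_4 = 48(1 - (16/625)) / (3/5)
S_4 = 9744/125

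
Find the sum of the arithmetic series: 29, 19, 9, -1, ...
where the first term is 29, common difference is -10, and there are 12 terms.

Sₙ = n/2 × (first + last)
Last term = a + (n-1)d = 29 + (12-1)×(-10) = -81
S_12 = 12/2 × (29 + (-81))
S_12 = 12/2 × (-52) = -312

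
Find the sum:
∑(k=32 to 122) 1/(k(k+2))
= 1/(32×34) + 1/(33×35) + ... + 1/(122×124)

Partial fractions: 1/(k(k+2)) = (1/2)[1/k - 1/(k+2)]
Telescoping leaves the first two and last two terms:
= (1/2)[1/32 + 1/33 - 1/123 - 1/124]
= 20293/894784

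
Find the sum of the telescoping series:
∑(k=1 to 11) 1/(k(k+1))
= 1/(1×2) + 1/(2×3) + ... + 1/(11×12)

Partial fractions: 1/(k(k+1)) = 1/k - 1/(k+1)
The series telescopes:
= (1/1 - 1/2) + (1/2 - 1/3) + ... + (1/11 - 1/12)
= 1/1 - 1/12
= 11/12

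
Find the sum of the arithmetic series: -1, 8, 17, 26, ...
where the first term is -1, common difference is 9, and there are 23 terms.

Sₙ = n/2 × (first + last)
Last term = a + (n-1)d = -1 + (23-1)×9 = 197
S_23 = 23/2 × (-1 + 197)
S_23 = 23/2 × 196 = 2254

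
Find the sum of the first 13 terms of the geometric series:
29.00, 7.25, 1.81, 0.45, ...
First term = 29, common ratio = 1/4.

Sₙ = a(1 - rⁿ) / (1 - r)
S_13 = 29(1 - (1/4)^13) / (1 - (1/4))
S_13 = 29(1 - (1/67108864)) / (3/4)
S_13 = 648719009/16777216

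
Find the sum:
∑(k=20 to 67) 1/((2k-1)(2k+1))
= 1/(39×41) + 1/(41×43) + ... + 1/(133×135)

Partial fractions: 1/((2k-1)(2k+1)) = (1/2)[1/(2k-1) - 1/(2k+1)]
The series telescopes:
= (1/2)[1/39 - 1/135]
= 16/1755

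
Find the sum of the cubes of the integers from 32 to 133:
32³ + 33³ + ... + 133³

Use ∑_{k=1}^{n} k³ = [n(n+1)/2]², then subtract the first 31 terms.
∑_{k=1}^{133} k³ = [133×134/2]² = 8911² = 79405921
∑_{k=1}^{31} k³ = [31×32/2]² = 496² = 246016
∑_{k=32}^{133} k³ = 79405921 - 246016 = 79159905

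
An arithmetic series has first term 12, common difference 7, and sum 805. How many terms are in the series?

Using S = n/2 × [2a + (n-1)d]
805 = n/2 × [2(12) + (n-1)(7)]
805 = n/2 × [24 + 7n - 7]
1610 = n × [17 + 7n]
7n² + (17)n - 1610 = 0
Discriminant: Δ = (17)² - 4(7)(-1610) = 289 + 45080 = 45369
√Δ = 213
n = [-(17) + √Δ] / (2·7) = (-17 + 213) / 14 = 196 / 14 = 14
(The negative root is discarded since n must be a positive integer.)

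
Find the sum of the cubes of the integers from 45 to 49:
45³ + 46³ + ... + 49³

Use ∑_{k=1}^{n} k³ = [n(n+1)/2]², then subtract the first 44 terms.
∑_{k=1}^{49} k³ = [49×50/2]² = 1225² = 1500625
∑_{k=1}^{44} k³ = [44×45/2]² = 990² = 980100
∑_{k=45}^{49} k³ = 1500625 - 980100 = 520525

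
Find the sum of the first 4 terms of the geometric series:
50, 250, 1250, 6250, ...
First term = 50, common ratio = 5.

Sₙ = a(1 - rⁿ) / (1 - r)
S_4 = 50(1 - 5^4) / (1 - 5)
S_4 = 50(1 - 625) / (-4)
S_4 = 7800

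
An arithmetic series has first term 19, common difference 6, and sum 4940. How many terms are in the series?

Using S = n/2 × [2a + (n-1)d]
4940 = n/2 × [2(19) + (n-1)(6)]
4940 = n/2 × [38 + 6n - 6]
9880 = n × [32 + 6n]
6n² + (32)n - 9880 = 0
Discriminant: Δ = (32)² - 4(6)(-9880) = 1024 + 237120 = 238144
√Δ = 488
n = [-(32) + √Δ] / (2·6) = (-32 + 488) / 12 = 456 / 12 = 38
(The negative root is discarded since n must be a positive integer.)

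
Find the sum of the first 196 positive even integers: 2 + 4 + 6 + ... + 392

Sum of first n even numbers = n(n+1)
= 196×197
= 38612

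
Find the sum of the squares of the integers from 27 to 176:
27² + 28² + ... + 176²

Use ∑_{k=1}^{n} k² = n(n+1)(2n+1)/6, then subtract the first 26 terms.
∑_{k=1}^{176} k² = 176×177×353/6 = 1832776
∑_{k=1}^{26} k² = 26×27×53/6 = 6201
∑_{k=27}^{176} k² = 1832776 - 6201 = 1826575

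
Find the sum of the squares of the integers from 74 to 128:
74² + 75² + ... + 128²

Use ∑_{k=1}^{n} k² = n(n+1)(2n+1)/6, then subtract the first 73 terms.
∑_{k=1}^{128} k² = 128×129×257/6 = 707264
∑_{k=1}^{73} k² = 73×74×147/6 = 132349
∑_{k=74}^{128} k² = 707264 - 132349 = 574915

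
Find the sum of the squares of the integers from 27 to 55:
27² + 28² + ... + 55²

Use ∑_{k=1}^{n} k² = n(n+1)(2n+1)/6, then subtract the first 26 terms.
∑_{k=1}^{55} k² = 55×56×111/6 = 56980
∑_{k=1}^{26} k² = 26×27×53/6 = 6201
∑_{k=27}^{55} k² = 56980 - 6201 = 50779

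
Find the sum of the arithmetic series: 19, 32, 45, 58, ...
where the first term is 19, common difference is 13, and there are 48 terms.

Sₙ = n/2 × (first + last)
Last term = a + (n-1)d = 19 + (48-1)×13 = 630
S_48 = 48/2 × (19 + 630)
S_48 = 48/2 × 649 = 15576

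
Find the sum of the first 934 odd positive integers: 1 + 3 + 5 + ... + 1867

Sum of first n odd numbers = n²
= 934²
= 872356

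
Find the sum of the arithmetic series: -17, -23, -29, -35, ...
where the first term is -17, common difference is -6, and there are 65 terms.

Sₙ = n/2 × (first + last)
Last term = a + (n-1)d = -17 + (65-1)×(-6) = -401
S_65 = 65/2 × (-17 + (-401))
S_65 = 65/2 × (-418) = -13585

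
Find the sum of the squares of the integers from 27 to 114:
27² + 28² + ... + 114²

Use ∑_{k=1}^{n} k² = n(n+1)(2n+1)/6, then subtract the first 26 terms.
∑_{k=1}^{114} k² = 114×115×229/6 = 500365
∑_{k=1}^{26} k² = 26×27×53/6 = 6201
∑_{k=27}^{114} k² = 500365 - 6201 = 494164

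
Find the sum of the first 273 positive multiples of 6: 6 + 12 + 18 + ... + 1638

Factor out 6: = 6(1 + 2 + ... + 273) = 6 × n(n+1)/2
= 6 × 273×274/2
= 6 × 37401
= 224406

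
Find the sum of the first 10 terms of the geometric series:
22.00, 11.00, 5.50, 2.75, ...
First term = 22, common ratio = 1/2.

Sₙ = a(1 - rⁿ) / (1 - r)
S_10 = 22(1 - (1/2)^10) / (1 - (1/2))
S_10 = 22(1 - (1/1024)) / (1/2)
S_10 = 11253/256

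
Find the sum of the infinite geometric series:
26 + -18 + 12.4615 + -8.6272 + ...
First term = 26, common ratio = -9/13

For |r| < 1, S = a / (1 - r)
S = 26 / (1 - (-9/13))
S = 26 / (22/13)
S = 169/11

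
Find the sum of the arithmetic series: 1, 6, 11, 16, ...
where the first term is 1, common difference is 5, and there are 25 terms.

Sₙ = n/2 × (first + last)
Last term = a + (n-1)d = 1 + (25-1)×5 = 121
S_25 = 25/2 × (1 + 121)
S_25 = 25/2 × 122 = 1525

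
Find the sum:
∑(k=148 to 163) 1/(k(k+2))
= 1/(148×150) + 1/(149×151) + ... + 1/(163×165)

Partial fractions: 1/(k(k+2)) = (1/2)[1/k - 1/(k+2)]
Telescoping leaves the first two and last two terms:
= (1/2)[1/148 + 1/149 - 1/164 - 1/165]
= 48857/74590890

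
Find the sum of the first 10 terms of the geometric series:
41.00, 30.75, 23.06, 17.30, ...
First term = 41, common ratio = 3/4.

Sₙ = a(1 - rⁿ) / (1 - r)
S_10 = 41(1 - (3/4)^10) / (1 - (3/4))
S_10 = 41(1 - (59049/1048576)) / (1/4)
S_10 = 40570607/262144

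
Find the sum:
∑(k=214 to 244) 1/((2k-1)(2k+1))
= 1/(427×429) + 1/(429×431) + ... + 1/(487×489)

Partial fractions: 1/((2k-1)(2k+1)) = (1/2)[1/(2k-1) - 1/(2k+1)]
The series telescopes:
= (1/2)[1/427 - 1/489]
= 31/208803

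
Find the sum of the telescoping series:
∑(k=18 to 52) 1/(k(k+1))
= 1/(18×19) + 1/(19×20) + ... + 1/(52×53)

Partial fractions: 1/(k(k+1)) = 1/k - 1/(k+1)
The series telescopes:
= (1/18 - 1/19) + (1/19 - 1/20) + ... + (1/52 - 1/53)
= 1/18 - 1/53
= 35/954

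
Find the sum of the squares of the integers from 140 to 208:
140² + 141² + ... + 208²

Use ∑_{k=1}^{n} k² = n(n+1)(2n+1)/6, then subtract the first 139 terms.
∑_{k=1}^{208} k² = 208×209×417/6 = 3021304
∑_{k=1}^{139} k² = 139×140×279/6 = 904890
∑_{k=140}^{208} k² = 3021304 - 904890 = 2116414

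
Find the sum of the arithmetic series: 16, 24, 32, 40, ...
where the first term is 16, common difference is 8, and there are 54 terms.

Sₙ = n/2 × (first + last)
Last term = a + (n-1)d = 16 + (54-1)×8 = 440
S_54 = 54/2 × (16 + 440)
S_54 = 54/2 × 456 = 12312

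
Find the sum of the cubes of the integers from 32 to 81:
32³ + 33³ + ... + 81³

Use ∑_{k=1}^{n} k³ = [n(n+1)/2]², then subtract the first 31 terms.
∑_{k=1}^{81} k³ = [81×82/2]² = 3321² = 11029041
∑_{k=1}^{31} k³ = [31×32/2]² = 496² = 246016
∑_{k=32}^{81} k³ = 11029041 - 246016 = 10783025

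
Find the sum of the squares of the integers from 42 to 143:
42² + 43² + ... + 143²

Use ∑_{k=1}^{n} k² = n(n+1)(2n+1)/6, then subtract the first 41 terms.
∑_{k=1}^{143} k² = 143×144×287/6 = 984984
∑_{k=1}^{41} k² = 41×42×83/6 = 23821
∑_{k=42}^{143} k² = 984984 - 23821 = 961163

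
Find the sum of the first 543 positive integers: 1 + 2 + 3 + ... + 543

Formula: ∑k = n(n+1)/2
= 543×544/2
= 295392/2
= 147696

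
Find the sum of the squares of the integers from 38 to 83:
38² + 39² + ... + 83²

Use ∑_{k=1}^{n} k² = n(n+1)(2n+1)/6, then subtract the first 37 terms.
∑_{k=1}^{83} k² = 83×84×167/6 = 194054
∑_{k=1}^{37} k² = 37×38×75/6 = 17575
∑_{k=38}^{83} k² = 194054 - 17575 = 176479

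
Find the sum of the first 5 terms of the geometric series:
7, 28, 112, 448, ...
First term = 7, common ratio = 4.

Sₙ = a(1 - rⁿ) / (1 - r)
S_5 = 7(1 - 4^5) / (1 - 4)
S_5 = 7(1 - 1024) / (-3)
S_5 = 2387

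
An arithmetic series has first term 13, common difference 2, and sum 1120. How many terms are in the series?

Using S = n/2 × [2a + (n-1)d]
1120 = n/2 × [2(13) + (n-1)(2)]
1120 = n/2 × [26 + 2n - 2]
2240 = n × [24 + 2n]
2n² + (24)n - 2240 = 0
Discriminant: Δ = (24)² - 4(2)(-2240) = 576 + 17920 = 18496
√Δ = 136
n = [-(24) + √Δ] / (2·2) = (-24 + 136) / 4 = 112 / 4 = 28
(The negative root is discarded since n must be a positive integer.)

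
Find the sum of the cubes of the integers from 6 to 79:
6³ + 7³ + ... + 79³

Use ∑_{k=1}^{n} k³ = [n(n+1)/2]², then subtract the first 5 terms.
∑_{k=1}^{79} k³ = [79×80/2]² = 3160² = 9985600
∑_{k=1}^{5} k³ = [5×6/2]² = 15² = 225
∑_{k=6}^{79} k³ = 9985600 - 225 = 9985375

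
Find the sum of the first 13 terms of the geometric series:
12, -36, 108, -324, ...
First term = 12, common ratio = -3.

Sₙ = a(1 - rⁿ) / (1 - r)
S_13 = 12(1 - (-3)^13) / (1 - (-3))
S_13 = 12(1 - (-1594323)) / (4)
S_13 = 4782972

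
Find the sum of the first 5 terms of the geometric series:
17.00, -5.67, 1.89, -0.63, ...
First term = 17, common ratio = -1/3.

Sₙ = a(1 - rⁿ) / (1 - r)
S_5 = 17(1 - (-1/3)^5) / (1 - (-1/3))
S_5 = 17(1 - (-1/243)) / (4/3)
S_5 = 1037/81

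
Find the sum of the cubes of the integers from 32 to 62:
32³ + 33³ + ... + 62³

Use ∑_{k=1}^{n} k³ = [n(n+1)/2]², then subtract the first 31 terms.
∑_{k=1}^{62} k³ = [62×63/2]² = 1953² = 3814209
∑_{k=1}^{31} k³ = [31×32/2]² = 496² = 246016
∑_{k=32}^{62} k³ = 3814209 - 246016 = 3568193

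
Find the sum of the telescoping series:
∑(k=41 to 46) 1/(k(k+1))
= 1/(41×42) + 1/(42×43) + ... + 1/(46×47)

Partial fractions: 1/(k(k+1)) = 1/k - 1/(k+1)
The series telescopes:
= (1/41 - 1/42) + (1/42 - 1/43) + ... + (1/46 - 1/47)
= 1/41 - 1/47
= 6/1927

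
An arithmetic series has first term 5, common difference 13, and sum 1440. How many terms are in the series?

Using S = n/2 × [2a + (n-1)d]
1440 = n/2 × [2(5) + (n-1)(13)]
1440 = n/2 × [10 + 13n - 13]
2880 = n × [-3 + 13n]
13n² + (-3)n - 2880 = 0
Discriminant: Δ = (-3)² - 4(13)(-2880) = 9 + 149760 = 149769
√Δ = 387
n = [-(-3) + √Δ] / (2·13) = (3 + 387) / 26 = 390 / 26 = 15
(The negative root is discarded since n must be a positive integer.)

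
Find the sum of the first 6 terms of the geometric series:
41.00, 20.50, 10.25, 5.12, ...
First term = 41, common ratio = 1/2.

Sₙ = a(1 - rⁿ) / (1 - r)
S_6 = 41(1 - (1/2)^6) / (1 - (1/2))
S_6 = 41(1 - (1/64)) / (1/2)
S_6 = 2583/32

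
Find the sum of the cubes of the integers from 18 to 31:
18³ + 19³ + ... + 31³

Use ∑_{k=1}^{n} k³ = [n(n+1)/2]², then subtract the first 17 terms.
∑_{k=1}^{31} k³ = [31×32/2]² = 496² = 246016
∑_{k=1}^{17} k³ = [17×18/2]² = 153² = 23409
∑_{k=18}^{31} k³ = 246016 - 23409 = 222607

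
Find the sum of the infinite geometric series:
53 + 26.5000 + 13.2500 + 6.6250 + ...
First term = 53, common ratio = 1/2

For |r| < 1, S = a / (1 - r)
S = 53 / (1 - (1/2))
S = 53 / (1/2)
S = 106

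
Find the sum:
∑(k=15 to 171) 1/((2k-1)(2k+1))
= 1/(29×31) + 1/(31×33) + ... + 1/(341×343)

Partial fractions: 1/((2k-1)(2k+1)) = (1/2)[1/(2k-1) - 1/(2k+1)]
The series telescopes:
= (1/2)[1/29 - 1/343]
= 157/9947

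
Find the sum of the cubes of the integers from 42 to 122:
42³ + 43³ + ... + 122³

Use ∑_{k=1}^{n} k³ = [n(n+1)/2]², then subtract the first 41 terms.
∑_{k=1}^{122} k³ = [122×123/2]² = 7503² = 56295009
∑_{k=1}^{41} k³ = [41×42/2]² = 861² = 741321
∑_{k=42}^{122} k³ = 56295009 - 741321 = 55553688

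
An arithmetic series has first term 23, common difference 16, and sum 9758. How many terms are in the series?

Using S = n/2 × [2a + (n-1)d]
9758 = n/2 × [2(23) + (n-1)(16)]
9758 = n/2 × [46 + 16n - 16]
19516 = n × [30 + 16n]
16n² + (30)n - 19516 = 0
Discriminant: Δ = (30)² - 4(16)(-19516) = 900 + 1249024 = 1249924
√Δ = 1118
n = [-(30) + √Δ] / (2·16) = (-30 + 1118) / 32 = 1088 / 32 = 34
(The negative root is discarded since n must be a positive integer.)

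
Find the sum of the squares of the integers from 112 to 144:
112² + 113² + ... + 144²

Use ∑_{k=1}^{n} k² = n(n+1)(2n+1)/6, then subtract the first 111 terms.
∑_{k=1}^{144} k² = 144×145×289/6 = 1005720
∑_{k=1}^{111} k² = 111×112×223/6 = 462056
∑_{k=112}^{144} k² = 1005720 - 462056 = 543664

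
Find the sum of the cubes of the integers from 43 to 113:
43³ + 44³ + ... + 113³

Use ∑_{k=1}^{n} k³ = [n(n+1)/2]², then subtract the first 42 terms.
∑_{k=1}^{113} k³ = [113×114/2]² = 6441² = 41486481
∑_{k=1}^{42} k³ = [42×43/2]² = 903² = 815409
∑_{k=43}^{113} k³ = 41486481 - 815409 = 40671072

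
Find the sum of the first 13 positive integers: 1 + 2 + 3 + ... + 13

Formula: ∑k = n(n+1)/2
= 13×14/2
= 182/2
= 91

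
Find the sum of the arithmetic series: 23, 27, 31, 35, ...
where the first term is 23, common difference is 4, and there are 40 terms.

Sₙ = n/2 × (first + last)
Last term = a + (n-1)d = 23 + (40-1)×4 = 179
S_40 = 40/2 × (23 + 179)
S_40 = 40/2 × 202 = 4040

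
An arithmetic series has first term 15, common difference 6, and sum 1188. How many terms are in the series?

Using S = n/2 × [2a + (n-1)d]
1188 = n/2 × [2(15) + (n-1)(6)]
1188 = n/2 × [30 + 6n - 6]
2376 = n × [24 + 6n]
6n² + (24)n - 2376 = 0
Discriminant: Δ = (24)² - 4(6)(-2376) = 576 + 57024 = 57600
√Δ = 240
n = [-(24) + √Δ] / (2·6) = (-24 + 240) / 12 = 216 / 12 = 18
(The negative root is discarded since n must be a positive integer.)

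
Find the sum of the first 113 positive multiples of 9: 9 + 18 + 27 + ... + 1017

Factor out 9: = 9(1 + 2 + ... + 113) = 9 × n(n+1)/2
= 9 × 113×114/2
= 9 × 6441
= 57969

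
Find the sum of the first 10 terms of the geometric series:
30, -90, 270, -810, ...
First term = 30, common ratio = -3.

Sₙ = a(1 - rⁿ) / (1 - r)
S_10 = 30(1 - (-3)^10) / (1 - (-3))
S_10 = 30(1 - 59049) / (4)
S_10 = -442860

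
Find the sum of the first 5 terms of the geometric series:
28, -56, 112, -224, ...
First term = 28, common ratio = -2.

Sₙ = a(1 - rⁿ) / (1 - r)
S_5 = 28(1 - (-2)^5) / (1 - (-2))
S_5 = 28(1 - (-32)) / (3)
S_5 = 308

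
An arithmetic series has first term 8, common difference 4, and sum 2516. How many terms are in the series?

Using S = n/2 × [2a + (n-1)d]
2516 = n/2 × [2(8) + (n-1)(4)]
2516 = n/2 × [16 + 4n - 4]
5032 = n × [12 + 4n]
4n² + (12)n - 5032 = 0
Discriminant: Δ = (12)² - 4(4)(-5032) = 144 + 80512 = 80656
√Δ = 284
n = [-(12) + √Δ] / (2·4) = (-12 + 284) / 8 = 272 / 8 = 34
(The negative root is discarded since n must be a positive integer.)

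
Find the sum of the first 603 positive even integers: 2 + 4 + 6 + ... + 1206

Sum of first n even numbers = n(n+1)
= 603×604
= 364212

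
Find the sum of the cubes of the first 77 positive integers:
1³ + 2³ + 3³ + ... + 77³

Formula: ∑k³ = [n(n+1)/2]²
= [77×78/2]²
= 3003²
= 9018009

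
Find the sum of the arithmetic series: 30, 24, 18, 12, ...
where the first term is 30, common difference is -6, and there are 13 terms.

Sₙ = n/2 × (first + last)
Last term = a + (n-1)d = 30 + (13-1)×(-6) = -42
S_13 = 13/2 × (30 + (-42))
S_13 = 13/2 × (-12) = -78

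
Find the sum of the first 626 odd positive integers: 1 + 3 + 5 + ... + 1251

Sum of first n odd numbers = n²
= 626²
= 391876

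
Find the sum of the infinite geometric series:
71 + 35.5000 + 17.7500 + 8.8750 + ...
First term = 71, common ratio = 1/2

For |r| < 1, S = a / (1 - r)
S = 71 / (1 - (1/2))
S = 71 / (1/2)
S = 142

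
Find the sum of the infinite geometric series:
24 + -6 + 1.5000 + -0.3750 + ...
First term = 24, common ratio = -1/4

For |r| < 1, S = a / (1 - r)
S = 24 / (1 - (-1/4))
S = 24 / (5/4)
S = 96/5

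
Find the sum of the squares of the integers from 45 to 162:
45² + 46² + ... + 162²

Use ∑_{k=1}^{n} k² = n(n+1)(2n+1)/6, then subtract the first 44 terms.
∑_{k=1}^{162} k² = 162×163×325/6 = 1430325
∑_{k=1}^{44} k² = 44×45×89/6 = 29370
∑_{k=45}^{162} k² = 1430325 - 29370 = 1400955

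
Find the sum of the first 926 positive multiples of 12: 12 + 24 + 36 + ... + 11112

Factor out 12: = 12(1 + 2 + ... + 926) = 12 × n(n+1)/2
= 12 × 926×927/2
= 12 × 429201
= 5150412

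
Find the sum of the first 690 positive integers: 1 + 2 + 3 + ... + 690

Formula: ∑k = n(n+1)/2
= 690×691/2
= 476790/2
= 238395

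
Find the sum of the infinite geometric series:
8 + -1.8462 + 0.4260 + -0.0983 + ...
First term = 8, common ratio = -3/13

For |r| < 1, S = a / (1 - r)
S = 8 / (1 - (-3/13))
S = 8 / (16/13)
S = 13/2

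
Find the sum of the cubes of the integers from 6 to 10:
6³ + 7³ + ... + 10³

Use ∑_{k=1}^{n} k³ = [n(n+1)/2]², then subtract the first 5 terms.
∑_{k=1}^{10} k³ = [10×11/2]² = 55² = 3025
∑_{k=1}^{5} k³ = [5×6/2]² = 15² = 225
∑_{k=6}^{10} k³ = 3025 - 225 = 2800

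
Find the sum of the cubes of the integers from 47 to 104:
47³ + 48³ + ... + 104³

Use ∑_{k=1}^{n} k³ = [n(n+1)/2]², then subtract the first 46 terms.
∑_{k=1}^{104} k³ = [104×105/2]² = 5460² = 29811600
∑_{k=1}^{46} k³ = [46×47/2]² = 1081² = 1168561
∑_{k=47}^{104} k³ = 29811600 - 1168561 = 28643039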